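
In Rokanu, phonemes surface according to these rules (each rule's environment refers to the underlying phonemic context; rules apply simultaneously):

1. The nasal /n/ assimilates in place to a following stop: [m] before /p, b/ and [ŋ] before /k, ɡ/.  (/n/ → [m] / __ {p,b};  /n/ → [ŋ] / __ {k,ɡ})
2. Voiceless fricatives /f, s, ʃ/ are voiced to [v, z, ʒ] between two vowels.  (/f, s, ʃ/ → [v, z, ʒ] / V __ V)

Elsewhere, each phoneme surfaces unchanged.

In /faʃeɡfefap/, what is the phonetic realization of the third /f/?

/f/ (between /e/ and /a/) occurs between two vowels → [v] by rule 2.

[v]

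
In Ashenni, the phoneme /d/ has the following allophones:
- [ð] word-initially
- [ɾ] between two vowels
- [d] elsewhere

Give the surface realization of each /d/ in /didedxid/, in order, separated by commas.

Occurrence 1 (position 1): word-initially → [ð].
Occurrence 2 (position 3): between two vowels → [ɾ].
Occurrence 3 (position 5): no conditioning environment matches → elsewhere allophone [d].
Occurrence 4 (position 8): no conditioning environment matches → elsewhere allophone [d].

[ð], [ɾ], [d], [d]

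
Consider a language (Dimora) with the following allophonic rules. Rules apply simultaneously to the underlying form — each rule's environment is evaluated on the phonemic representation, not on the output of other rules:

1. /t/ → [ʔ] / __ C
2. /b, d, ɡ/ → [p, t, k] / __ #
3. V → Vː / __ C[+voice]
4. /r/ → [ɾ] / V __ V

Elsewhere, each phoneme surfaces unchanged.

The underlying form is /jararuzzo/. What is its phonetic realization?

[jaːɾaːɾuːzzo]

/j/ stays [j].
Rule 3 applies to /a/ (between /j/ and /r/: before a voiced consonant) → [aː].
Rule 4 applies to /r/ (between /a/ and /a/: between two vowels) → [ɾ].
/a/ (between /r/ and /r/): before a voiced consonant, so rule 3 applies → [aː].
/r/ — between /a/ and /u/, between two vowels — surfaces as [ɾ] (rule 4).
Rule 3 applies to /u/ (between /r/ and /z/: before a voiced consonant) → [uː].
/z/ (between /u/ and /z/) is unaffected → [z].
/z/ (between /z/ and /o/): no rule targets it → [z].
/o/ (word-final): rule 3 targets it, but not before a voiced consonant → unchanged [o].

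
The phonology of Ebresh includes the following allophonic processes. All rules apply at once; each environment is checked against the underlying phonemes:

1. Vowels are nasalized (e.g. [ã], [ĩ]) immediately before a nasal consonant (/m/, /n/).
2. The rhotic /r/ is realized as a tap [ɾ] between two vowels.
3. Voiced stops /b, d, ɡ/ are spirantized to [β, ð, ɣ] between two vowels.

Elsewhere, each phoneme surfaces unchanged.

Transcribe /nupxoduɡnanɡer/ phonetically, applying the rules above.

/n/ — not in any rule's target class → [n].
/u/ (between /n/ and /p/): rule 1 targets it, but not before a nasal consonant → unchanged [u].
/p/ (between /u/ and /x/) is unaffected → [p].
/x/ — not in any rule's target class → [x].
/o/ (between /x/ and /d/): rule 1 targets it, but not before a nasal consonant → unchanged [o].
/d/ (between /o/ and /u/) occurs between two vowels → [ð] by rule 3.
/u/ (between /d/ and /ɡ/): rule 1 targets it, but not before a nasal consonant → unchanged [u].
/ɡ/ (between /u/ and /n/) is in the target of rule 3 but the environment (between two vowels) is not met → [ɡ].
/n/ (between /ɡ/ and /a/) is unaffected → [n].
/a/ (between /n/ and /n/): before a nasal consonant, so rule 1 applies → [ã].
/n/ (between /a/ and /ɡ/) is unaffected → [n].
/ɡ/ (between /n/ and /e/) is in the target of rule 3 but the environment (between two vowels) is not met → [ɡ].
/e/ — between /ɡ/ and /r/; rule 1 does not apply here → [e].
/r/ (word-final): rule 2 targets it, but not between two vowels → unchanged [r].

[nupxoðuɡnãnɡer]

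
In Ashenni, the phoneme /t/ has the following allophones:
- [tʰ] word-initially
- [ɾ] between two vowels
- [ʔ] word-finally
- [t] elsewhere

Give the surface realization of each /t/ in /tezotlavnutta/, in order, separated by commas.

Occurrence 1 (position 1): word-initially → [tʰ].
Occurrence 2 (position 5): no conditioning environment matches → elsewhere allophone [t].
Occurrence 3 (position 11): no conditioning environment matches → elsewhere allophone [t].
Occurrence 4 (position 12): no conditioning environment matches → elsewhere allophone [t].

[tʰ], [t], [t], [t]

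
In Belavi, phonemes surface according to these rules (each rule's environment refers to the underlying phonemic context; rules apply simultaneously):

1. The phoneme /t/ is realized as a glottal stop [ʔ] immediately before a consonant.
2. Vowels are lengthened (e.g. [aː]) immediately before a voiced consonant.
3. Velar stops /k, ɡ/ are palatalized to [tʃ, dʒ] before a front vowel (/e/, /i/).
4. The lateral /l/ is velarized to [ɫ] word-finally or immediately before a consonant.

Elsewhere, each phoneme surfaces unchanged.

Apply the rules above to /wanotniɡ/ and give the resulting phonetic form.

/w/ — not in any rule's target class → [w].
/a/ meets the environment for rule 2 (before a voiced consonant) → [aː].
/n/ stays [n].
/o/ (between /n/ and /t/) is in the target of rule 2 but the environment (before a voiced consonant) is not met → [o].
/t/ — between /o/ and /n/, immediately before a consonant — surfaces as [ʔ] (rule 1).
/n/ (between /t/ and /i/) is unaffected → [n].
/i/ (between /n/ and /ɡ/) occurs before a voiced consonant → [iː] by rule 2.
/ɡ/ — word-final; rule 3 does not apply here → [ɡ].

[waːnoʔniːɡ]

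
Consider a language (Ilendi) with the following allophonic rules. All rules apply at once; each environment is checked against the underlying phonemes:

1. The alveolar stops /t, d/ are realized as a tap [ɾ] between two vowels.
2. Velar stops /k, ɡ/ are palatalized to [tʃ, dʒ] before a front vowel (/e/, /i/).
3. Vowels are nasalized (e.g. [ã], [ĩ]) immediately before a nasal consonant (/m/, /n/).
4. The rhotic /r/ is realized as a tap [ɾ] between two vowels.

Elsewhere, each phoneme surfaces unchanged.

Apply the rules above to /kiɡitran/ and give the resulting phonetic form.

[tʃidʒitrãn]

/k/ meets the environment for rule 2 (before a front vowel) → [tʃ].
/i/ (between /k/ and /ɡ/) fails the environment for rule 3, so it stays [i].
/ɡ/ (between /i/ and /i/): before a front vowel, so rule 2 applies → [dʒ].
/i/ (between /ɡ/ and /t/): rule 3 targets it, but not before a nasal consonant → unchanged [i].
/t/ (between /i/ and /r/) is in the target of rule 1 but the environment (between two vowels) is not met → [t].
/r/ (between /t/ and /a/) fails the environment for rule 4, so it stays [r].
Rule 3 applies to /a/ (between /r/ and /n/: before a nasal consonant) → [ã].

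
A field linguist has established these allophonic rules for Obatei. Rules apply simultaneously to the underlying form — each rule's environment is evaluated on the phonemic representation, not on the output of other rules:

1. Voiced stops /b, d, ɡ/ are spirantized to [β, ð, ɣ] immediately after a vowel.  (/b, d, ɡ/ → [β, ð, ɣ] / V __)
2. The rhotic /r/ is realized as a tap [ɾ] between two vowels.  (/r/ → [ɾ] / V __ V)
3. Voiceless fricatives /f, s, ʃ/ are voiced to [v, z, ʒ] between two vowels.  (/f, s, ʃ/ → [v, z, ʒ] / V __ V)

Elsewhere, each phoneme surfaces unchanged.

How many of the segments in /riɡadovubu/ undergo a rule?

3

Segments that undergo a rule: /ɡ/ → [ɣ] (rule 1); /d/ → [ð] (rule 1); /b/ → [β] (rule 1).
All other segments surface unchanged.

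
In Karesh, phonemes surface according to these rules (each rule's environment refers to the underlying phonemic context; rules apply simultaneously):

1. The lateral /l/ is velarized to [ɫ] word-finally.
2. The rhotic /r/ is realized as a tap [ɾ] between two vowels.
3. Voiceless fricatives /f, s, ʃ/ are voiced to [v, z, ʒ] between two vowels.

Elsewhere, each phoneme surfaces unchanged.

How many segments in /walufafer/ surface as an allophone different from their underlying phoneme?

2

Segments that undergo a rule: /f/ → [v] (rule 3); /f/ → [v] (rule 3).
All other segments surface unchanged.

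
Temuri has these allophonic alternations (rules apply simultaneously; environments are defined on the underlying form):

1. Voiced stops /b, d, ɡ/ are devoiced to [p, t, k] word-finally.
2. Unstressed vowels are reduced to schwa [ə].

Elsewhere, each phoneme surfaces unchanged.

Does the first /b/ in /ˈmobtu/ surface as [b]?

/b/ (between /o/ and /t/) fails the environment for rule 1, so it stays [b].
The actual realization is [b], which matches [b].

Yes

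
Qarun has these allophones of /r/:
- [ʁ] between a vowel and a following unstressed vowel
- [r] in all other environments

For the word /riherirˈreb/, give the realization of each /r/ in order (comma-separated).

[r], [ʁ], [r], [r]

Occurrence 1 (position 1): no conditioning environment matches → elsewhere allophone [r].
Occurrence 2 (position 5): between a vowel and a following unstressed vowel → [ʁ].
Occurrence 3 (position 7): no conditioning environment matches → elsewhere allophone [r].
Occurrence 4 (position 8): no conditioning environment matches → elsewhere allophone [r].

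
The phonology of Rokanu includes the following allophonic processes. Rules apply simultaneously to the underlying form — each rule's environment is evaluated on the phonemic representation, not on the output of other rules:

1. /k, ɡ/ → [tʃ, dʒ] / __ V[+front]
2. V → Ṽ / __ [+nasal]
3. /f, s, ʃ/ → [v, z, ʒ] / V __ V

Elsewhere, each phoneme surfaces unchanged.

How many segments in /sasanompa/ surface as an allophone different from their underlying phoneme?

Segments that undergo a rule: /s/ → [z] (rule 3); /a/ → [ã] (rule 2); /o/ → [õ] (rule 2).
All other segments surface unchanged.

3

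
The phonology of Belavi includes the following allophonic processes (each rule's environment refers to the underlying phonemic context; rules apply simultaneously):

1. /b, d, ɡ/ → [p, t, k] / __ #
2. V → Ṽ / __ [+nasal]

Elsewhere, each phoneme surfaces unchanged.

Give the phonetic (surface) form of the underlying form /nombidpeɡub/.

[nõmbidpeɡup]

/o/ (between /n/ and /m/) occurs before a nasal consonant → [õ] by rule 2.
/b/ (between /m/ and /i/) fails the environment for rule 1, so it stays [b].
/i/ — between /b/ and /d/; rule 2 does not apply here → [i].
/d/ — between /i/ and /p/; rule 1 does not apply here → [d].
/e/ (between /p/ and /ɡ/) fails the environment for rule 2, so it stays [e].
/ɡ/ — between /e/ and /u/; rule 1 does not apply here → [ɡ].
/u/ (between /ɡ/ and /b/): rule 2 targets it, but not before a nasal consonant → unchanged [u].
/b/ (word-final) occurs word-finally → [p] by rule 1.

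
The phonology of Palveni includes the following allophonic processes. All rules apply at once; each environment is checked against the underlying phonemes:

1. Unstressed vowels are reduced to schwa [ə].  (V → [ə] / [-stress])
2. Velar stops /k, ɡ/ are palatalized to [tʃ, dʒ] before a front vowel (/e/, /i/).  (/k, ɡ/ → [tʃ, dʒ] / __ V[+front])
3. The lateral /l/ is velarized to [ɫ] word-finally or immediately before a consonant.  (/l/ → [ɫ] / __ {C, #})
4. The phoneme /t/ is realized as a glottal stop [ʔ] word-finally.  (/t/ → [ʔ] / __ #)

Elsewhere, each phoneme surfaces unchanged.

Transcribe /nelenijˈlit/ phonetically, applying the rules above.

/e/ — between /n/ and /l/, in an unstressed syllable — surfaces as [ə] (rule 1).
/l/ — between /e/ and /e/; rule 3 does not apply here → [l].
/e/ (between /l/ and /n/): in an unstressed syllable, so rule 1 applies → [ə].
/i/ (between /n/ and /j/): in an unstressed syllable, so rule 1 applies → [ə].
/l/ (between /j/ and /i/) fails the environment for rule 3, so it stays [l].
/i/ (between /l/ and /t/) is in the target of rule 1 but the environment (in an unstressed syllable) is not met → [i].
/t/ (word-final): word-finally, so rule 4 applies → [ʔ].

[nələnəjˈliʔ]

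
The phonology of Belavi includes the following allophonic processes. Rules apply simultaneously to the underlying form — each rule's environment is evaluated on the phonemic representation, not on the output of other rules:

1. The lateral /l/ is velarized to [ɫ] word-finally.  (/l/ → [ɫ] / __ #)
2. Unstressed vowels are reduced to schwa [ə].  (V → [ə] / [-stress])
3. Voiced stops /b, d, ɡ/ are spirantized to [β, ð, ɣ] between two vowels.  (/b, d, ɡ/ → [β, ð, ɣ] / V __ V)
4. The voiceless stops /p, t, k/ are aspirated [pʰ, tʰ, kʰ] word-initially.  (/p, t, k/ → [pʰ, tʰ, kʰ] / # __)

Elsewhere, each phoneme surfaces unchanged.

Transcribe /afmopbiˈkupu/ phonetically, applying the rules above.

[əfməpbəˈkupə]

/a/ — word-initial, in an unstressed syllable — surfaces as [ə] (rule 2).
/f/ stays [f].
/m/ stays [m].
/o/ (between /m/ and /p/): in an unstressed syllable, so rule 2 applies → [ə].
/p/ — between /o/ and /b/; rule 4 does not apply here → [p].
/b/ — between /p/ and /i/; rule 3 does not apply here → [b].
/i/ (between /b/ and /k/): in an unstressed syllable, so rule 2 applies → [ə].
/k/ (between /i/ and /u/) is in the target of rule 4 but the environment (word-initially) is not met → [k].
/u/ (between /k/ and /p/) is in the target of rule 2 but the environment (in an unstressed syllable) is not met → [u].
/p/ (between /u/ and /u/) fails the environment for rule 4, so it stays [p].
/u/ (word-final) occurs in an unstressed syllable → [ə] by rule 2.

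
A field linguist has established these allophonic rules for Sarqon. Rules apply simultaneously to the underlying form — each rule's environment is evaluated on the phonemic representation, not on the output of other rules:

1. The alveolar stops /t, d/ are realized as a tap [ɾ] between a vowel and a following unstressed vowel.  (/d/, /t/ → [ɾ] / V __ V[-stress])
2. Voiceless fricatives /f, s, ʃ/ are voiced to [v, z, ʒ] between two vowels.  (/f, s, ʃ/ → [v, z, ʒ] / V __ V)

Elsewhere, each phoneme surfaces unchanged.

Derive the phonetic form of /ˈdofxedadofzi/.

/d/ (word-initial) fails the environment for rule 1, so it stays [d].
/f/ (between /o/ and /x/): rule 2 targets it, but not between two vowels → unchanged [f].
/d/ (between /e/ and /a/) occurs between a vowel and a following unstressed vowel → [ɾ] by rule 1.
/d/ (between /a/ and /o/) occurs between a vowel and a following unstressed vowel → [ɾ] by rule 1.
/f/ (between /o/ and /z/) fails the environment for rule 2, so it stays [f].

[ˈdofxeɾaɾofzi]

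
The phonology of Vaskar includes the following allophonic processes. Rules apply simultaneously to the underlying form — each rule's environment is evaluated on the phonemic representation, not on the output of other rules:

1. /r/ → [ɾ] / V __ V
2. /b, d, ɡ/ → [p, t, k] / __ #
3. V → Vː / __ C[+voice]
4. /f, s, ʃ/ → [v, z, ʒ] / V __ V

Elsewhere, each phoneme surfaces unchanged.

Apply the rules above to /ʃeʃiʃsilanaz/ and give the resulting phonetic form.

/ʃ/ (word-initial): rule 4 targets it, but not between two vowels → unchanged [ʃ].
/e/ (between /ʃ/ and /ʃ/) fails the environment for rule 3, so it stays [e].
Rule 4 applies to /ʃ/ (between /e/ and /i/: between two vowels) → [ʒ].
/i/ (between /ʃ/ and /ʃ/): rule 3 targets it, but not before a voiced consonant → unchanged [i].
/ʃ/ (between /i/ and /s/): rule 4 targets it, but not between two vowels → unchanged [ʃ].
/s/ (between /ʃ/ and /i/) fails the environment for rule 4, so it stays [s].
/i/ — between /s/ and /l/, before a voiced consonant — surfaces as [iː] (rule 3).
/a/ (between /l/ and /n/) occurs before a voiced consonant → [aː] by rule 3.
/a/ — between /n/ and /z/, before a voiced consonant — surfaces as [aː] (rule 3).

[ʃeʒiʃsiːlaːnaːz]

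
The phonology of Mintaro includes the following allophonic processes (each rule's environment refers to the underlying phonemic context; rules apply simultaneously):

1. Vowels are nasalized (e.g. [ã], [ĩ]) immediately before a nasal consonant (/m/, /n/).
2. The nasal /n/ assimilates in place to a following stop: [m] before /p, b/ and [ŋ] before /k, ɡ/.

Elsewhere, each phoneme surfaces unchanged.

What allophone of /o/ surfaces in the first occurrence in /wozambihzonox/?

[o]

/o/ (between /w/ and /z/) fails the environment for rule 1, so it stays [o].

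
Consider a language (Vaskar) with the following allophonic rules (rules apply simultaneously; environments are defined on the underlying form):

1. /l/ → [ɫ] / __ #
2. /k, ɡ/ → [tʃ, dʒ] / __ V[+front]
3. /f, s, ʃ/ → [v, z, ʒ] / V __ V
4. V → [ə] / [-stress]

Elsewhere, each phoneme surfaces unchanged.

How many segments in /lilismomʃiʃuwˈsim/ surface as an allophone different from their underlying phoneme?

6

Segments that undergo a rule: /i/ → [ə] (rule 4); /i/ → [ə] (rule 4); /o/ → [ə] (rule 4); /i/ → [ə] (rule 4); /ʃ/ → [ʒ] (rule 3); /u/ → [ə] (rule 4).
All other segments surface unchanged.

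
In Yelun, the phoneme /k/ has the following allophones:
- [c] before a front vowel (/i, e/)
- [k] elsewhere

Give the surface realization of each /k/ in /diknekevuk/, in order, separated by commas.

[k], [c], [k]

Occurrence 1 (position 3): no conditioning environment matches → elsewhere allophone [k].
Occurrence 2 (position 6): before a front vowel (/i, e/) → [c].
Occurrence 3 (position 10): no conditioning environment matches → elsewhere allophone [k].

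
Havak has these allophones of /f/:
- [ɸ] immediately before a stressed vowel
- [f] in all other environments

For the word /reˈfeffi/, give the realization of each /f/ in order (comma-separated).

[ɸ], [f], [f]

Occurrence 1 (position 3): immediately before a stressed vowel → [ɸ].
Occurrence 2 (position 5): no conditioning environment matches → elsewhere allophone [f].
Occurrence 3 (position 6): no conditioning environment matches → elsewhere allophone [f].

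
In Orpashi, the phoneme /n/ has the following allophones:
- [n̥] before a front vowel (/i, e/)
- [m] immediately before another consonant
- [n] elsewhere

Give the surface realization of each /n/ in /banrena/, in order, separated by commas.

Occurrence 1 (position 3): immediately before another consonant → [m].
Occurrence 2 (position 6): no conditioning environment matches → elsewhere allophone [n].

[m], [n]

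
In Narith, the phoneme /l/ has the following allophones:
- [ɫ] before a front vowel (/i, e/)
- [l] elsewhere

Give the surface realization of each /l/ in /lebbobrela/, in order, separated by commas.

[ɫ], [l]

Occurrence 1 (position 1): before a front vowel (/i, e/) → [ɫ].
Occurrence 2 (position 9): no conditioning environment matches → elsewhere allophone [l].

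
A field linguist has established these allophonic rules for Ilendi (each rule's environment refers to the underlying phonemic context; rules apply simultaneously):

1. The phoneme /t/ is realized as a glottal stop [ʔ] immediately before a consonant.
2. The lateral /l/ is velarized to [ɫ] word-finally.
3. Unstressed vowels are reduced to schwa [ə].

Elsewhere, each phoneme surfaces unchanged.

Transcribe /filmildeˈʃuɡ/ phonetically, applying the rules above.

/f/ (word-initial): no rule targets it → [f].
/i/ — between /f/ and /l/, in an unstressed syllable — surfaces as [ə] (rule 3).
/l/ — between /i/ and /m/; rule 2 does not apply here → [l].
/m/ (between /l/ and /i/) is unaffected → [m].
Rule 3 applies to /i/ (between /m/ and /l/: in an unstressed syllable) → [ə].
/l/ (between /i/ and /d/) fails the environment for rule 2, so it stays [l].
/d/ — not in any rule's target class → [d].
Rule 3 applies to /e/ (between /d/ and /ʃ/: in an unstressed syllable) → [ə].
/ʃ/ (between /e/ and /u/): no rule targets it → [ʃ].
/u/ (between /ʃ/ and /ɡ/) fails the environment for rule 3, so it stays [u].
/ɡ/ (word-final) is unaffected → [ɡ].

[fəlməldəˈʃuɡ]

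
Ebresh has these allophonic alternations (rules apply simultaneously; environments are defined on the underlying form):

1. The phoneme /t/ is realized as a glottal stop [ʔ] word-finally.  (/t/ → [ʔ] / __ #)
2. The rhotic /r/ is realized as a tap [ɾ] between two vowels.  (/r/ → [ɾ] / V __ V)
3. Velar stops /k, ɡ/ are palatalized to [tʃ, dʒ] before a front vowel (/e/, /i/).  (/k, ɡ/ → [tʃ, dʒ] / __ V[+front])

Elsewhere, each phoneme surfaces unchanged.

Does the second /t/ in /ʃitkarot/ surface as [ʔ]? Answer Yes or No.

Yes

/t/ meets the environment for rule 1 (word-finally) → [ʔ].
The actual realization is [ʔ], which matches [ʔ].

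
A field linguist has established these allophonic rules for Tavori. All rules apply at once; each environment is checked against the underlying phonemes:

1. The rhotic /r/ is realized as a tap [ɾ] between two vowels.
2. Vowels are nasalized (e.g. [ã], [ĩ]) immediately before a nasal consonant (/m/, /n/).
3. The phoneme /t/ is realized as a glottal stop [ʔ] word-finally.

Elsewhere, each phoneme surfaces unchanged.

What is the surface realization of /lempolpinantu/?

/l/ (word-initial) is unaffected → [l].
/e/ (between /l/ and /m/): before a nasal consonant, so rule 2 applies → [ẽ].
/m/ — not in any rule's target class → [m].
/p/ (between /m/ and /o/): no rule targets it → [p].
/o/ (between /p/ and /l/) fails the environment for rule 2, so it stays [o].
/l/ (between /o/ and /p/): no rule targets it → [l].
/p/ stays [p].
Rule 2 applies to /i/ (between /p/ and /n/: before a nasal consonant) → [ĩ].
/n/ stays [n].
/a/ meets the environment for rule 2 (before a nasal consonant) → [ã].
/n/ (between /a/ and /t/): no rule targets it → [n].
/t/ (between /n/ and /u/) is in the target of rule 3 but the environment (word-finally) is not met → [t].
/u/ — word-final; rule 2 does not apply here → [u].

[lẽmpolpĩnãntu]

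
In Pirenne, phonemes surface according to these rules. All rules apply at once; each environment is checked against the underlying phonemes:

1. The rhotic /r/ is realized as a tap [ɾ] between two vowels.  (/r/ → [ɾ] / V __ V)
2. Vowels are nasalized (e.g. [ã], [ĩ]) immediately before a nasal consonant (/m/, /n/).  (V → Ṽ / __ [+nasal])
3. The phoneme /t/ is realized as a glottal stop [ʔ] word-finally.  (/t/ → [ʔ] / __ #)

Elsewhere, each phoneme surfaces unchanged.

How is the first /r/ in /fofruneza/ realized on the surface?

/r/ (between /f/ and /u/): rule 1 targets it, but not between two vowels → unchanged [r].

[r]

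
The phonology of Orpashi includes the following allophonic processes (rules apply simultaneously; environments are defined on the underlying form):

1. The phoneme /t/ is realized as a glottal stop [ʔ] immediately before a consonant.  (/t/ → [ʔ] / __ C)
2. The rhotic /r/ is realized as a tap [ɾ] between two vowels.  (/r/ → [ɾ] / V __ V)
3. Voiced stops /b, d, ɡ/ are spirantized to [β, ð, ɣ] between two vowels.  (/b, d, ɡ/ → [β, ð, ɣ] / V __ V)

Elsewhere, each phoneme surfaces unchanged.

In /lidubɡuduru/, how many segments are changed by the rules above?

Segments that undergo a rule: /d/ → [ð] (rule 3); /d/ → [ð] (rule 3); /r/ → [ɾ] (rule 2).
All other segments surface unchanged.

3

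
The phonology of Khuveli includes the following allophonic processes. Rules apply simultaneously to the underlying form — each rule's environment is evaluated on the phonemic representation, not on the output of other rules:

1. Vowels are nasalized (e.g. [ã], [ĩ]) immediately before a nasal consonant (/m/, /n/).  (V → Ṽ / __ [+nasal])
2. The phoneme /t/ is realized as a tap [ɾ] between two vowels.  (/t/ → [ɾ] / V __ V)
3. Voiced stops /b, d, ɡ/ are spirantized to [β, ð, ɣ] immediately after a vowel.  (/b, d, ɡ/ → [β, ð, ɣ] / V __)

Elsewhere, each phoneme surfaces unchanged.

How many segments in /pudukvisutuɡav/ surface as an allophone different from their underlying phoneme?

Segments that undergo a rule: /d/ → [ð] (rule 3); /t/ → [ɾ] (rule 2); /ɡ/ → [ɣ] (rule 3).
All other segments surface unchanged.

3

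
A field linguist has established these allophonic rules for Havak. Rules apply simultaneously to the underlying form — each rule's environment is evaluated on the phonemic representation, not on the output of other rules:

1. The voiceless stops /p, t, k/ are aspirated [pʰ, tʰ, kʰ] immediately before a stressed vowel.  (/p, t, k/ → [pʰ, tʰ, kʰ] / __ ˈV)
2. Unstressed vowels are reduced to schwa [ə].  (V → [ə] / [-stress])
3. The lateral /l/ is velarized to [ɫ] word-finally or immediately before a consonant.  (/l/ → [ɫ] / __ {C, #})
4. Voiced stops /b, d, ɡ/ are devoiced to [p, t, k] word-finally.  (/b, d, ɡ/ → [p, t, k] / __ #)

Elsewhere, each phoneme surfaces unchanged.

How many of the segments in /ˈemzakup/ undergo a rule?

2

Segments that undergo a rule: /a/ → [ə] (rule 2); /u/ → [ə] (rule 2).
All other segments surface unchanged.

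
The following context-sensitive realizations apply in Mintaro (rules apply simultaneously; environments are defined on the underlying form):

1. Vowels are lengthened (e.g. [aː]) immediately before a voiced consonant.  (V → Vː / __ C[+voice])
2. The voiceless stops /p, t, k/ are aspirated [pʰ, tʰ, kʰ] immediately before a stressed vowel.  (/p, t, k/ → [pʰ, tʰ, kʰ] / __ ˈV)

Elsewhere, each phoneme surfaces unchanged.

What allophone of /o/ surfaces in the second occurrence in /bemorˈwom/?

/o/ (between /w/ and /m/): before a voiced consonant, so rule 1 applies → [oː].

[oː]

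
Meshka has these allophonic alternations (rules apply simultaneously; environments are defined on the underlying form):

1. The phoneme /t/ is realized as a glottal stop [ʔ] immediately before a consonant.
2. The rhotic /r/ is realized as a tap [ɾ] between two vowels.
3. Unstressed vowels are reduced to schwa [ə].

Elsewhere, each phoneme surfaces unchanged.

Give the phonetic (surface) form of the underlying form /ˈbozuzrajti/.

/b/ stays [b].
/o/ (between /b/ and /z/) is in the target of rule 3 but the environment (in an unstressed syllable) is not met → [o].
/z/ (between /o/ and /u/): no rule targets it → [z].
/u/ (between /z/ and /z/) occurs in an unstressed syllable → [ə] by rule 3.
/z/ stays [z].
/r/ — between /z/ and /a/; rule 2 does not apply here → [r].
/a/ (between /r/ and /j/): in an unstressed syllable, so rule 3 applies → [ə].
/j/ stays [j].
/t/ (between /j/ and /i/): rule 1 targets it, but not immediately before a consonant → unchanged [t].
/i/ (word-final): in an unstressed syllable, so rule 3 applies → [ə].

[ˈbozəzrəjtə]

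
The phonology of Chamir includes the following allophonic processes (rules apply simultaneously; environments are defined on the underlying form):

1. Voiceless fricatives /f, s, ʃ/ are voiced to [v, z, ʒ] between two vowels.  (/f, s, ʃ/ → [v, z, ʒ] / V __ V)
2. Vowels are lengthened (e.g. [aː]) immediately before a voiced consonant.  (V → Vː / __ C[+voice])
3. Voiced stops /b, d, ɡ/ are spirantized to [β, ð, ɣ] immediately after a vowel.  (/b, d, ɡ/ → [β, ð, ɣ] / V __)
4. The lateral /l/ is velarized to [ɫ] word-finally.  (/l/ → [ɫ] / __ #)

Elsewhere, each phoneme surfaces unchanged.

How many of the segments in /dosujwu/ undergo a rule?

Segments that undergo a rule: /s/ → [z] (rule 1); /u/ → [uː] (rule 2).
All other segments surface unchanged.

2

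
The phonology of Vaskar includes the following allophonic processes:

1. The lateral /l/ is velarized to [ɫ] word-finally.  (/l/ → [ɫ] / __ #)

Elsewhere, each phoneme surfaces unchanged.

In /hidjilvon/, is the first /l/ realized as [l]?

Yes

/l/ — between /i/ and /v/; rule 1 does not apply here → [l].
The actual realization is [l], which matches [l].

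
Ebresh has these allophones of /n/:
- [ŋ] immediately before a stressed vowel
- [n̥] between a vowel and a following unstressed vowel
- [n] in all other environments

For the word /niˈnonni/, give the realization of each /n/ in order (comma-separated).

Occurrence 1 (position 1): no conditioning environment matches → elsewhere allophone [n].
Occurrence 2 (position 3): immediately before a stressed vowel → [ŋ].
Occurrence 3 (position 5): no conditioning environment matches → elsewhere allophone [n].
Occurrence 4 (position 6): no conditioning environment matches → elsewhere allophone [n].

[n], [ŋ], [n], [n]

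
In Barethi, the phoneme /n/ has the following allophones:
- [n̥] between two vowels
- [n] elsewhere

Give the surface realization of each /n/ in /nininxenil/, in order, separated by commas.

Occurrence 1 (position 1): no conditioning environment matches → elsewhere allophone [n].
Occurrence 2 (position 3): between two vowels → [n̥].
Occurrence 3 (position 5): no conditioning environment matches → elsewhere allophone [n].
Occurrence 4 (position 8): between two vowels → [n̥].

[n], [n̥], [n], [n̥]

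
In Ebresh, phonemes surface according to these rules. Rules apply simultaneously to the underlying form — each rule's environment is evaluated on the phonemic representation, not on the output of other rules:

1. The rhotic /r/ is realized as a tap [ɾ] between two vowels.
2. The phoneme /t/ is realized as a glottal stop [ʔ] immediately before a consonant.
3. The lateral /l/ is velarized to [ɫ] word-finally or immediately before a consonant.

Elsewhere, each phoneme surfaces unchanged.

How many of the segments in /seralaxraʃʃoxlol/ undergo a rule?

2

Segments that undergo a rule: /r/ → [ɾ] (rule 1); /l/ → [ɫ] (rule 3).
All other segments surface unchanged.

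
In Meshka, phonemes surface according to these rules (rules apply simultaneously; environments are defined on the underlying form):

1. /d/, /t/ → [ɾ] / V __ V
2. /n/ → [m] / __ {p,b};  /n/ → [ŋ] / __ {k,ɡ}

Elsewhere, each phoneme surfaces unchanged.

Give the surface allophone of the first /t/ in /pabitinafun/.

[ɾ]

/t/ (between /i/ and /i/): between two vowels, so rule 1 applies → [ɾ].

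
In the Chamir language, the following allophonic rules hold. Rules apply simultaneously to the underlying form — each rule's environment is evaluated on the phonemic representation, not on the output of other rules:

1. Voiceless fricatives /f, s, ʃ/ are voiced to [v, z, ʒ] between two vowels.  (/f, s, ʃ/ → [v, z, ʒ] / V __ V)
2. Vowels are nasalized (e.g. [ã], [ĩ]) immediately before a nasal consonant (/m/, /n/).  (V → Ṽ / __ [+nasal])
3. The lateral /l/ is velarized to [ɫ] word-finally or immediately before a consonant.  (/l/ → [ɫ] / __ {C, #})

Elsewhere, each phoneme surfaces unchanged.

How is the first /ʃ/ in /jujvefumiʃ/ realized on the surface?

/ʃ/ (word-final) is in the target of rule 1 but the environment (between two vowels) is not met → [ʃ].

[ʃ]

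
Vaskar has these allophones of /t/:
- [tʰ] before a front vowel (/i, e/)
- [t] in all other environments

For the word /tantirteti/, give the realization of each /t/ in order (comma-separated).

Occurrence 1 (position 1): no conditioning environment matches → elsewhere allophone [t].
Occurrence 2 (position 4): before a front vowel (/i, e/) → [tʰ].
Occurrence 3 (position 7): before a front vowel (/i, e/) → [tʰ].
Occurrence 4 (position 9): before a front vowel (/i, e/) → [tʰ].

[t], [tʰ], [tʰ], [tʰ]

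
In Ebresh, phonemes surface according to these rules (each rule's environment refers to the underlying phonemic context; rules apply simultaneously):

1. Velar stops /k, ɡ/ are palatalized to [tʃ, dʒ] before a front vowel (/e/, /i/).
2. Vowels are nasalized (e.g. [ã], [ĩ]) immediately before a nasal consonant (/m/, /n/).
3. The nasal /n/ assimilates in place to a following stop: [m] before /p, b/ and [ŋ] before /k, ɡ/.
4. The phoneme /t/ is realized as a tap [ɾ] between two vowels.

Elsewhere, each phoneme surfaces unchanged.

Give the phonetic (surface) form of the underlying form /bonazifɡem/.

[bõnazifdʒẽm]

/b/ stays [b].
/o/ meets the environment for rule 2 (before a nasal consonant) → [õ].
/n/ — between /o/ and /a/; rule 3 does not apply here → [n].
/a/ — between /n/ and /z/; rule 2 does not apply here → [a].
/z/ stays [z].
/i/ — between /z/ and /f/; rule 2 does not apply here → [i].
/f/ — not in any rule's target class → [f].
/ɡ/ (between /f/ and /e/): before a front vowel, so rule 1 applies → [dʒ].
/e/ — between /ɡ/ and /m/, before a nasal consonant — surfaces as [ẽ] (rule 2).
/m/ (word-final): no rule targets it → [m].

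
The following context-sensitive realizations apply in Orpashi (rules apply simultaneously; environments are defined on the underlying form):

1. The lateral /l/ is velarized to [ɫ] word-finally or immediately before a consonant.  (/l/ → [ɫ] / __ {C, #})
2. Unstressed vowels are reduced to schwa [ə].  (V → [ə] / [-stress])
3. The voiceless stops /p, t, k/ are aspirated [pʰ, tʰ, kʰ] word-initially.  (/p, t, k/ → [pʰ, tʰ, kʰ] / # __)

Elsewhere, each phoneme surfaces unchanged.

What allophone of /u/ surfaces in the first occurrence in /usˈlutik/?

/u/ (word-initial): in an unstressed syllable, so rule 2 applies → [ə].

[ə]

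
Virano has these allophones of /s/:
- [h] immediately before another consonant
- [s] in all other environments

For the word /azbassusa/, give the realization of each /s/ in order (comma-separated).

[h], [s], [s]

Occurrence 1 (position 5): immediately before another consonant → [h].
Occurrence 2 (position 6): no conditioning environment matches → elsewhere allophone [s].
Occurrence 3 (position 8): no conditioning environment matches → elsewhere allophone [s].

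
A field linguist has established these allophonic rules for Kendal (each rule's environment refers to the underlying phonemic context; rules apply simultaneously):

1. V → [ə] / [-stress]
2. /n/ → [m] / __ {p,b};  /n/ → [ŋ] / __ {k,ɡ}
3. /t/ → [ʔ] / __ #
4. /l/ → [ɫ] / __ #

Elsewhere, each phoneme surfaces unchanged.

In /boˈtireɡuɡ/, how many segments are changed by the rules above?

3

Segments that undergo a rule: /o/ → [ə] (rule 1); /e/ → [ə] (rule 1); /u/ → [ə] (rule 1).
All other segments surface unchanged.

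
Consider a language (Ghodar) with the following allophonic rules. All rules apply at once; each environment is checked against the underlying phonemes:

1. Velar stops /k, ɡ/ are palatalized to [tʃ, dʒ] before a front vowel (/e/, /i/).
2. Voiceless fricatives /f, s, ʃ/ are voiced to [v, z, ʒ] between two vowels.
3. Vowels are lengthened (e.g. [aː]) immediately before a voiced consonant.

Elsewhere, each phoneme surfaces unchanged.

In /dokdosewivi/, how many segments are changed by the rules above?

Segments that undergo a rule: /s/ → [z] (rule 2); /e/ → [eː] (rule 3); /i/ → [iː] (rule 3).
All other segments surface unchanged.

3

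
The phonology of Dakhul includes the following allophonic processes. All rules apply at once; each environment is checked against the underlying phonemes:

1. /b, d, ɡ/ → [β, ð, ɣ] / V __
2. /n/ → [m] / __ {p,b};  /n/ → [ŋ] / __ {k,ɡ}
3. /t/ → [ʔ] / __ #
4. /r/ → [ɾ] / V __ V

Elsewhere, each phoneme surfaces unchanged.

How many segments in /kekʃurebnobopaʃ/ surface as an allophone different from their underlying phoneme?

Segments that undergo a rule: /r/ → [ɾ] (rule 4); /b/ → [β] (rule 1); /b/ → [β] (rule 1).
All other segments surface unchanged.

3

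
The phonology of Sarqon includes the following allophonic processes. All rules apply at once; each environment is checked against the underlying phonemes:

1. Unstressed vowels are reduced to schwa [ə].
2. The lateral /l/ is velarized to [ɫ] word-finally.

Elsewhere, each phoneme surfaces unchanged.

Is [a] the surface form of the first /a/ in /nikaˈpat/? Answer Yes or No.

No

Rule 1 applies to /a/ (between /k/ and /p/: in an unstressed syllable) → [ə].
The actual realization is [ə], not [a].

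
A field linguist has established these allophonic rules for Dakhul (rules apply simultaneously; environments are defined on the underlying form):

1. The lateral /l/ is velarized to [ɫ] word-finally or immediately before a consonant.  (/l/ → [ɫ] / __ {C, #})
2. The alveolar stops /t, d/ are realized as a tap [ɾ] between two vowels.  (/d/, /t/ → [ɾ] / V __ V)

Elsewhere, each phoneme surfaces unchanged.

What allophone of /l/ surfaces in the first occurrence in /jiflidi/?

/l/ (between /f/ and /i/) fails the environment for rule 1, so it stays [l].

[l]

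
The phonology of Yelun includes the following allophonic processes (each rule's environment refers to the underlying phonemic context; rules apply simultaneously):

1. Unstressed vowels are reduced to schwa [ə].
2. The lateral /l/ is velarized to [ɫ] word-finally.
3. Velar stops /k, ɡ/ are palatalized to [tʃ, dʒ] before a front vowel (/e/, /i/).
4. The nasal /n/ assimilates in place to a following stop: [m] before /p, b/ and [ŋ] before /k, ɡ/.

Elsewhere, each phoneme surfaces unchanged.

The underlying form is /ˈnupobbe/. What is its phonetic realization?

[ˈnupəbbə]

/n/ (word-initial) fails the environment for rule 4, so it stays [n].
/u/ (between /n/ and /p/): rule 1 targets it, but not in an unstressed syllable → unchanged [u].
/p/ (between /u/ and /o/): no rule targets it → [p].
/o/ (between /p/ and /b/): in an unstressed syllable, so rule 1 applies → [ə].
/b/ — not in any rule's target class → [b].
/b/ stays [b].
/e/ (word-final): in an unstressed syllable, so rule 1 applies → [ə].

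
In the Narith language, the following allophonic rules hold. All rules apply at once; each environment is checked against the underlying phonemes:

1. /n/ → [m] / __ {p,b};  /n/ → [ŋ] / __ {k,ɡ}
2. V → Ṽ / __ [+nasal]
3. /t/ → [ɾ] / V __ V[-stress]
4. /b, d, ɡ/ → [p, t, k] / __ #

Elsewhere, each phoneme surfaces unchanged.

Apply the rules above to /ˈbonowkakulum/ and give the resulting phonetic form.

[ˈbõnowkakulũm]

/b/ (word-initial) fails the environment for rule 4, so it stays [b].
/o/ (between /b/ and /n/): before a nasal consonant, so rule 2 applies → [õ].
/n/ (between /o/ and /o/): rule 1 targets it, but not before a labial or velar stop → unchanged [n].
/o/ (between /n/ and /w/) fails the environment for rule 2, so it stays [o].
/w/ (between /o/ and /k/) is unaffected → [w].
/k/ (between /w/ and /a/) is unaffected → [k].
/a/ (between /k/ and /k/) is in the target of rule 2 but the environment (before a nasal consonant) is not met → [a].
/k/ (between /a/ and /u/) is unaffected → [k].
/u/ (between /k/ and /l/): rule 2 targets it, but not before a nasal consonant → unchanged [u].
/l/ stays [l].
/u/ (between /l/ and /m/): before a nasal consonant, so rule 2 applies → [ũ].
/m/ stays [m].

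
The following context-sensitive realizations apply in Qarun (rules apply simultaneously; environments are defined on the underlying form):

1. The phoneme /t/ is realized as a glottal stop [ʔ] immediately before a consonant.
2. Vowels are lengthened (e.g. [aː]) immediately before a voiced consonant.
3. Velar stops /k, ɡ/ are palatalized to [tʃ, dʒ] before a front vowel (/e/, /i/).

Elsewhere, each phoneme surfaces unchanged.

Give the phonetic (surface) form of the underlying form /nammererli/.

/a/ (between /n/ and /m/): before a voiced consonant, so rule 2 applies → [aː].
/e/ — between /m/ and /r/, before a voiced consonant — surfaces as [eː] (rule 2).
/e/ (between /r/ and /r/): before a voiced consonant, so rule 2 applies → [eː].
/i/ — word-final; rule 2 does not apply here → [i].

[naːmmeːreːrli]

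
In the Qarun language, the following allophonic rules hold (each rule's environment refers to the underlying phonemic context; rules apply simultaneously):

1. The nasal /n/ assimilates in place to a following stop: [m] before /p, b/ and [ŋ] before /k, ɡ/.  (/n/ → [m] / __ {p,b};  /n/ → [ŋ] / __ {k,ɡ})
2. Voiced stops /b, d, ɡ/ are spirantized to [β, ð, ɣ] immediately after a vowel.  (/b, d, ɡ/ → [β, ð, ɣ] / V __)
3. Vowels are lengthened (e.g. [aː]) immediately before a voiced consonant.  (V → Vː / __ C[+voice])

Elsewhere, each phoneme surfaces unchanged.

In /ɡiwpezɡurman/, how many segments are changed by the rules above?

Segments that undergo a rule: /i/ → [iː] (rule 3); /e/ → [eː] (rule 3); /u/ → [uː] (rule 3); /a/ → [aː] (rule 3).
All other segments surface unchanged.

4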